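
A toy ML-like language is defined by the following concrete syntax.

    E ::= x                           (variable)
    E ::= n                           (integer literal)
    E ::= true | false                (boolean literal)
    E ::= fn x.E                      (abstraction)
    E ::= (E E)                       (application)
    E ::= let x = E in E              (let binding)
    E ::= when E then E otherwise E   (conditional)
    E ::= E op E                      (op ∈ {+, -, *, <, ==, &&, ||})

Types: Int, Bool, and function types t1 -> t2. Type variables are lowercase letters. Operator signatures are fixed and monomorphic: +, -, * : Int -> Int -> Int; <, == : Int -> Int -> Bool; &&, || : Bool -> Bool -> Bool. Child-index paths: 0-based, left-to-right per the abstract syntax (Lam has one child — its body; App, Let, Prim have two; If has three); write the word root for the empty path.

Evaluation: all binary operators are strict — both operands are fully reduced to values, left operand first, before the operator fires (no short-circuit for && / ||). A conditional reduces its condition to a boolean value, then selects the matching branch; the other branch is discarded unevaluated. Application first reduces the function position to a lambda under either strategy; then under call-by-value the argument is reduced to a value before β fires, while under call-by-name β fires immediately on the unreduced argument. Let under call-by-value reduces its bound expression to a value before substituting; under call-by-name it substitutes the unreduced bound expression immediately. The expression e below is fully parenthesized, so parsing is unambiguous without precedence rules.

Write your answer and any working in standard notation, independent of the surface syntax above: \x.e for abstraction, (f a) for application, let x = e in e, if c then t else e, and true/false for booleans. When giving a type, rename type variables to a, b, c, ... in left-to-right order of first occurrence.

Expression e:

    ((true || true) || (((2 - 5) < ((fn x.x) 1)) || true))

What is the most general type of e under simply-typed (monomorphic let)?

Answer: Bool

Working:
  unify Bool ~ Bool
  unify Bool ~ Bool
  unify Bool ~ Bool
  unify Int ~ Int
  unify Int ~ Int
  unify Int ~ Int
x : a
\x._ : a -> a
  unify a -> a ~ Int -> b
  unify a ~ Int
  unify Int ~ b
_ _ : Int
  unify Int ~ Int
  unify Bool ~ Bool
  unify Bool ~ Bool
  unify Bool ~ Bool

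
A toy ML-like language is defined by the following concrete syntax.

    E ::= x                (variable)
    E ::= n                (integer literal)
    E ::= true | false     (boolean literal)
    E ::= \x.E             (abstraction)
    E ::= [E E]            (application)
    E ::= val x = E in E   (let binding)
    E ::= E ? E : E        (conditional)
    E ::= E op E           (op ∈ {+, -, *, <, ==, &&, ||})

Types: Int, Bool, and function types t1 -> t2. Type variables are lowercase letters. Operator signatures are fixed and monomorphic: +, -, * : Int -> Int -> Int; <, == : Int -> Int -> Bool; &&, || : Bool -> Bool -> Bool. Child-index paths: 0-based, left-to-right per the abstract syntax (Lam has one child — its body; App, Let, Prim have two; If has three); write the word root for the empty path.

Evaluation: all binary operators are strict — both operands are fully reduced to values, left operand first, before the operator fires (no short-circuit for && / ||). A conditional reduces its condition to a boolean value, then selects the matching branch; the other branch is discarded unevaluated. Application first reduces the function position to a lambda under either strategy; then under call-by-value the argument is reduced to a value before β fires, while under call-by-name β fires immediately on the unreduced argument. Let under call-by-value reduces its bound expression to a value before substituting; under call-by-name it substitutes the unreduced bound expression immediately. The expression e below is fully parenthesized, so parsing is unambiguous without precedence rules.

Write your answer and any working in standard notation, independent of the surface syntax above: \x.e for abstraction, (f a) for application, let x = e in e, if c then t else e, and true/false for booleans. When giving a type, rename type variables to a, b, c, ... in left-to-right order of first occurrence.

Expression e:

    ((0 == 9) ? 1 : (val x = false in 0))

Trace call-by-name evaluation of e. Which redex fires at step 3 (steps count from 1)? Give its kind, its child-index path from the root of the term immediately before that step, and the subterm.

Trace:
step 0: (if (0 == 9) then 1 else (let x = false in 0))
step 1: [delta@0] (if false then 1 else (let x = false in 0))
step 2: [if@root] (let x = false in 0)
step 3: [let@root] 0

Answer: let at root : (let x = false in 0)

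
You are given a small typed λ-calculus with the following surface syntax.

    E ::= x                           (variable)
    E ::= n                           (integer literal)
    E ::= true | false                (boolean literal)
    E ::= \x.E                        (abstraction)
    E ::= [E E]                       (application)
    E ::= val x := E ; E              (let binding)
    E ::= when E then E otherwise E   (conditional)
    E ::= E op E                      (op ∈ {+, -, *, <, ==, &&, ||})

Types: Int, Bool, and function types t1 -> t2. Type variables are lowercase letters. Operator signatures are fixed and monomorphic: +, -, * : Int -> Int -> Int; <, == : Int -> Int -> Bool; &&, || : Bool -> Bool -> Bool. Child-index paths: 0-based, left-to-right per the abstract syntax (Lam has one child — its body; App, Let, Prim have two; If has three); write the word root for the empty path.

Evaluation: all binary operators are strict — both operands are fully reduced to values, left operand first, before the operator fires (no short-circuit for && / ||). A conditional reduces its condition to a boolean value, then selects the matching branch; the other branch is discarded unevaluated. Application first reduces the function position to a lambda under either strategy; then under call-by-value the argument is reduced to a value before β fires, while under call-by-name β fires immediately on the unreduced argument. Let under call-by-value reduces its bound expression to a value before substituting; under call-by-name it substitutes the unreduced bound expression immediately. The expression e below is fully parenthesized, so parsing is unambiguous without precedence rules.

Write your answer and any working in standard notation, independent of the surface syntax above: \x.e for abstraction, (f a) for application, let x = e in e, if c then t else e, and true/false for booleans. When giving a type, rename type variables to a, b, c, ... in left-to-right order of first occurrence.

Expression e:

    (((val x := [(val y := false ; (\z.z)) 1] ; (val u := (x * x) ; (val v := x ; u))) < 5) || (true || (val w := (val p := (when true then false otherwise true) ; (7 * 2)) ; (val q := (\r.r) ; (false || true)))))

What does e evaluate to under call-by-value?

Trace:
step 0: (((let x = ((let y = false in (\z.z)) 1) in (let u = (x * x) in (let v = x in u))) < 5) || (true || (let w = (let p = (if true then false else true) in (7 * 2)) in (let q = (\r.r) in (false || true)))))
step 1: [let@0.0.0.0] (((let x = ((\z.z) 1) in (let u = (x * x) in (let v = x in u))) < 5) || (true || (let w = (let p = (if true then false else true) in (7 * 2)) in (let q = (\r.r) in (false || true)))))
step 2: [beta@0.0.0] (((let x = 1 in (let u = (x * x) in (let v = x in u))) < 5) || (true || (let w = (let p = (if true then false else true) in (7 * 2)) in (let q = (\r.r) in (false || true)))))
step 3: [let@0.0] (((let u = (1 * 1) in (let v = 1 in u)) < 5) || (true || (let w = (let p = (if true then false else true) in (7 * 2)) in (let q = (\r.r) in (false || true)))))
step 4: [delta@0.0.0] (((let u = 1 in (let v = 1 in u)) < 5) || (true || (let w = (let p = (if true then false else true) in (7 * 2)) in (let q = (\r.r) in (false || true)))))
step 5: [let@0.0] (((let v = 1 in 1) < 5) || (true || (let w = (let p = (if true then false else true) in (7 * 2)) in (let q = (\r.r) in (false || true)))))
step 6: [let@0.0] ((1 < 5) || (true || (let w = (let p = (if true then false else true) in (7 * 2)) in (let q = (\r.r) in (false || true)))))
step 7: [delta@0] (true || (true || (let w = (let p = (if true then false else true) in (7 * 2)) in (let q = (\r.r) in (false || true)))))
step 8: [if@1.1.0.0] (true || (true || (let w = (let p = false in (7 * 2)) in (let q = (\r.r) in (false || true)))))
step 9: [let@1.1.0] (true || (true || (let w = (7 * 2) in (let q = (\r.r) in (false || true)))))
step 10: [delta@1.1.0] (true || (true || (let w = 14 in (let q = (\r.r) in (false || true)))))
step 11: [let@1.1] (true || (true || (let q = (\r.r) in (false || true))))
step 12: [let@1.1] (true || (true || (false || true)))
step 13: [delta@1.1] (true || (true || true))
step 14: [delta@1] (true || true)
step 15: [delta@root] true

Answer: true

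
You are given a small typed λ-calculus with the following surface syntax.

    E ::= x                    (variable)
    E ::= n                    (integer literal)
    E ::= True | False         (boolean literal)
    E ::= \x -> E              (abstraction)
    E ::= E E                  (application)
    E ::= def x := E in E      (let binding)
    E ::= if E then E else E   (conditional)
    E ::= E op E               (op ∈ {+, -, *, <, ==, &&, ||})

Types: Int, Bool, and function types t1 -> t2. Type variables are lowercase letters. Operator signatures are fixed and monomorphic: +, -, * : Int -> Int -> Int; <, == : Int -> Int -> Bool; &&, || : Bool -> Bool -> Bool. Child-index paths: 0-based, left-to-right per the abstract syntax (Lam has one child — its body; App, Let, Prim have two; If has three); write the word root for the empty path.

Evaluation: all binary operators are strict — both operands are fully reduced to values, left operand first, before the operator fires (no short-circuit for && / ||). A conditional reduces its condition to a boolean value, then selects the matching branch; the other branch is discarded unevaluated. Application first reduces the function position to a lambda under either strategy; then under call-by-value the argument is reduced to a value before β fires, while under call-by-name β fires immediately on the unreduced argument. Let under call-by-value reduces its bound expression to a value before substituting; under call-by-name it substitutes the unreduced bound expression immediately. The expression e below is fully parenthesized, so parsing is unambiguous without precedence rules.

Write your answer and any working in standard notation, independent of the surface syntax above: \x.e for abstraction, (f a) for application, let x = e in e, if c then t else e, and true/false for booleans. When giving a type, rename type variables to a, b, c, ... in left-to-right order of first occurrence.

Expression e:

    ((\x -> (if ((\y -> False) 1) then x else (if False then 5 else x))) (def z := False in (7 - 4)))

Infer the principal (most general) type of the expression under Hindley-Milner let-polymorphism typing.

Answer: Int

Derivation:
\y._ : b -> Bool
  unify b -> Bool ~ Int -> c
  unify b ~ Int
  unify Bool ~ c
_ _ : Bool
  unify Bool ~ Bool
x : a
  unify Bool ~ Bool
x : a
  unify Int ~ a
  unify Int ~ Int
\x._ : Int -> Int
let z : Bool
  unify Int ~ Int
  unify Int ~ Int
  unify Int -> Int ~ Int -> d
  unify Int ~ Int
  unify Int ~ d
_ _ : Int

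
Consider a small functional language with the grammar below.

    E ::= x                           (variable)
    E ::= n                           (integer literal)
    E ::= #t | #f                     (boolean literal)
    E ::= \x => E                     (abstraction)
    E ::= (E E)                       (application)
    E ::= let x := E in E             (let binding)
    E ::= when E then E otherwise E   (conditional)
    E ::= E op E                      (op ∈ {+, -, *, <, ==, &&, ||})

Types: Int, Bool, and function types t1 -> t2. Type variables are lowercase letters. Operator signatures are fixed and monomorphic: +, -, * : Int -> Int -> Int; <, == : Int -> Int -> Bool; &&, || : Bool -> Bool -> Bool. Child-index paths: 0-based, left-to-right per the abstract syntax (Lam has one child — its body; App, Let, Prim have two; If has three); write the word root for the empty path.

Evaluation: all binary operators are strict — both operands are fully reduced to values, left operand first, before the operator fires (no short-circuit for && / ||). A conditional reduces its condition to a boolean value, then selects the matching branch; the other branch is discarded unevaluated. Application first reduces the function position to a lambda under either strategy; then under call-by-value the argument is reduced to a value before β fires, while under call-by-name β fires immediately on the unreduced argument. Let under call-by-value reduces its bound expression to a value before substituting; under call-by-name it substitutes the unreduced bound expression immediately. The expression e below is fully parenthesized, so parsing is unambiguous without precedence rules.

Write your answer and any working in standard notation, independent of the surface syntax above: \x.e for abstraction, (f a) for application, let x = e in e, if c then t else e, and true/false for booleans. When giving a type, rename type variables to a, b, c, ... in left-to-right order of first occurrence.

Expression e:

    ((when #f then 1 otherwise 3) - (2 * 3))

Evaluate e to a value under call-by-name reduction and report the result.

Trace:
step 0: ((if false then 1 else 3) - (2 * 3))
step 1: [if@0] (3 - (2 * 3))
step 2: [delta@1] (3 - 6)
step 3: [delta@root] -3

Answer: -3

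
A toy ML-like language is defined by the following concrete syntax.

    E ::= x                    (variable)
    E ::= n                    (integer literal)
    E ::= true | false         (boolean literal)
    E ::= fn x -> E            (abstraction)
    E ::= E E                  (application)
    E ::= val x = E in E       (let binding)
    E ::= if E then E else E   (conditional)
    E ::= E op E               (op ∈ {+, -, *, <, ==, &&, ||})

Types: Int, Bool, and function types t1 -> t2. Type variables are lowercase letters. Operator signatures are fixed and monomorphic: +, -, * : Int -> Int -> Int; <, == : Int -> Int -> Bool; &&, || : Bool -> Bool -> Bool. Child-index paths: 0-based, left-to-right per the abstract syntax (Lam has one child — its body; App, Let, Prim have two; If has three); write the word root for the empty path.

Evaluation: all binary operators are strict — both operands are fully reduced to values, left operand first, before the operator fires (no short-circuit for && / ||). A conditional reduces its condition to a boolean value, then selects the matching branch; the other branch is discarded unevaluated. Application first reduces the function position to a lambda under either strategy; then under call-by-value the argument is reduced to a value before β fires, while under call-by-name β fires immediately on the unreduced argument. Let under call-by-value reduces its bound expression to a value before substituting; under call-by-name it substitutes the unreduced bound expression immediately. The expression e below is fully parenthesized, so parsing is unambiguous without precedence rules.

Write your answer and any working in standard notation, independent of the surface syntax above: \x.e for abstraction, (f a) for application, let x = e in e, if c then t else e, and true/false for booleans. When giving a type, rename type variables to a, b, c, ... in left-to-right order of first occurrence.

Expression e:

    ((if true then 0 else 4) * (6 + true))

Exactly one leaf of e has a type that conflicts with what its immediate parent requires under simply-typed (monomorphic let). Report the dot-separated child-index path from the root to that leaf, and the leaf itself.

Answer: 1.1 : true

Trace:
  unify Bool ~ Bool
  unify Int ~ Int
  unify Int ~ Int
  unify Int ~ Int
  unify Bool ~ Int
  FAIL: mismatch Bool ~ Int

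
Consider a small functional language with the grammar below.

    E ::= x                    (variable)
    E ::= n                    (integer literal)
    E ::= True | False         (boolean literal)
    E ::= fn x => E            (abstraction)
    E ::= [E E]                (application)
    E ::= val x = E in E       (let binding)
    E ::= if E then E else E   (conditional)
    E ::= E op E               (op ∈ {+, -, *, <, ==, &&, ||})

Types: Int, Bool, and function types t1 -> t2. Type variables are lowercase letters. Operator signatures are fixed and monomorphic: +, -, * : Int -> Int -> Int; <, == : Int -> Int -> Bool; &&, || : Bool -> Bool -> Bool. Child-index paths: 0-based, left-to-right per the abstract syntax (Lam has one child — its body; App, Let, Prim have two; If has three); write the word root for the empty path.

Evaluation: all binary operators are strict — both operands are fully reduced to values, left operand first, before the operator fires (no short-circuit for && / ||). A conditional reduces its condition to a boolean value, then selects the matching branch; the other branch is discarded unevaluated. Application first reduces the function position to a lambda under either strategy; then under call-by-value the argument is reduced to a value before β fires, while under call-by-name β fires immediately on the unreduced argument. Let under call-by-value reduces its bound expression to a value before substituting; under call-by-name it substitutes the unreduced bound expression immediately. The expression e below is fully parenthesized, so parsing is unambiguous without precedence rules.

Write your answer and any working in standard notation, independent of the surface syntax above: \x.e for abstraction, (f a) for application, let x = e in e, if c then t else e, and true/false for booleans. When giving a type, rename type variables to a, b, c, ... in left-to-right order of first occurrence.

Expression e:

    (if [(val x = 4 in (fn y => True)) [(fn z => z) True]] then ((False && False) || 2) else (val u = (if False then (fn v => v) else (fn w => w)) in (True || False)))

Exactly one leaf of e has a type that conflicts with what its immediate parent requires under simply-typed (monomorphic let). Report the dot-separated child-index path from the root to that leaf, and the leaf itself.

Trace:
let x : Int
\y._ : a -> Bool
z : b
\z._ : b -> b
  unify b -> b ~ Bool -> c
  unify b ~ Bool
  unify Bool ~ c
_ _ : Bool
  unify a -> Bool ~ Bool -> d
  unify a ~ Bool
  unify Bool ~ d
_ _ : Bool
  unify Bool ~ Bool
  unify Bool ~ Bool
  unify Bool ~ Bool
  unify Bool ~ Bool
  unify Int ~ Bool
  FAIL: mismatch Int ~ Bool

Answer: 1.1 : 2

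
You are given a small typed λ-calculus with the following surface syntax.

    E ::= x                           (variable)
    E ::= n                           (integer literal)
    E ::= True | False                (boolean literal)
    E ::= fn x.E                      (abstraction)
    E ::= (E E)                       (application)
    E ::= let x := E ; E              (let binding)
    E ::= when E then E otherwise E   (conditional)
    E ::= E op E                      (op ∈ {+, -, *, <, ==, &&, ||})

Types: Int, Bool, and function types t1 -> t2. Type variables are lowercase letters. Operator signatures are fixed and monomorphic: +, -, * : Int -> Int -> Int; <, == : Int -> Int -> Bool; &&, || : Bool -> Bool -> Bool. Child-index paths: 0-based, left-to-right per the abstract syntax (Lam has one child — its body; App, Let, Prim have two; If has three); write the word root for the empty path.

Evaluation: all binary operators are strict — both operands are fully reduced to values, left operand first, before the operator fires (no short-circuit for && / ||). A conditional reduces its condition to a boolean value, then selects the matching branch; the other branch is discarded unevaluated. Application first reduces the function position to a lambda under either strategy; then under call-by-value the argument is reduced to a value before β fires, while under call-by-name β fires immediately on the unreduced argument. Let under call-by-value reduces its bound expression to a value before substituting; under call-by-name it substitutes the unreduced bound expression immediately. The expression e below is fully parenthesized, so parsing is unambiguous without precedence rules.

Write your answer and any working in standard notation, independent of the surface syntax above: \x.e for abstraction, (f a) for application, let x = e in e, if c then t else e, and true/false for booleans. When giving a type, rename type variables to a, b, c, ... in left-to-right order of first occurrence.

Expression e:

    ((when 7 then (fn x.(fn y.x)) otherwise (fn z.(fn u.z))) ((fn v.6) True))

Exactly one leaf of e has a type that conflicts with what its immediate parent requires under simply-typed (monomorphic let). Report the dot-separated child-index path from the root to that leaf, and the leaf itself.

Derivation:
  unify Int ~ Bool
  FAIL: mismatch Int ~ Bool

Answer: 0.0 : 7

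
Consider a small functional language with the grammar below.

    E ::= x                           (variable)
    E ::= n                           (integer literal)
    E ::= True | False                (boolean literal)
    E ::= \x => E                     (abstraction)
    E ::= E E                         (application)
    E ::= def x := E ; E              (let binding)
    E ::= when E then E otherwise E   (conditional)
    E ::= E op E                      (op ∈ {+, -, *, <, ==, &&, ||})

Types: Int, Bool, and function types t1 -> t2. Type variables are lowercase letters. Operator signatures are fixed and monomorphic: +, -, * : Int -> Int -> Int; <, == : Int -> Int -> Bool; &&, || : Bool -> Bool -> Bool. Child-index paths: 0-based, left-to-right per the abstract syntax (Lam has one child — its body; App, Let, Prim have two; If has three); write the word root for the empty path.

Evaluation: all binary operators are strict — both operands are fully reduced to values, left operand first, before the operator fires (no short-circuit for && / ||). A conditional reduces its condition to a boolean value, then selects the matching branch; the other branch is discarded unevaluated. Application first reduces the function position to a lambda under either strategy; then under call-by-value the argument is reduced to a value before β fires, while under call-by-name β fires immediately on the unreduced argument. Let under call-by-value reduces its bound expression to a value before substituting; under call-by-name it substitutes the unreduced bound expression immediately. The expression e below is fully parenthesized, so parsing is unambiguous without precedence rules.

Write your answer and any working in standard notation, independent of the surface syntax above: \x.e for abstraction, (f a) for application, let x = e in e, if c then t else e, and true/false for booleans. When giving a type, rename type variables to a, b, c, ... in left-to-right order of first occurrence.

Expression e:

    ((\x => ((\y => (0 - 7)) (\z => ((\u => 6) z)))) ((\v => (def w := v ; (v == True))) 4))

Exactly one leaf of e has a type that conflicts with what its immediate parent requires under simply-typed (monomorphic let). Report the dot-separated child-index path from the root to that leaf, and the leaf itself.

Answer: 1.0.0.1.1 : true

Trace:
  unify Int ~ Int
  unify Int ~ Int
\y._ : b -> Int
\u._ : d -> Int
z : c
  unify d -> Int ~ c -> e
  unify d ~ c
  unify Int ~ e
_ _ : Int
\z._ : c -> Int
  unify b -> Int ~ (c -> Int) -> f
  unify b ~ c -> Int
  unify Int ~ f
_ _ : Int
\x._ : a -> Int
v : g
let w : g
v : g
  unify g ~ Int
  unify Bool ~ Int
  FAIL: mismatch Bool ~ Int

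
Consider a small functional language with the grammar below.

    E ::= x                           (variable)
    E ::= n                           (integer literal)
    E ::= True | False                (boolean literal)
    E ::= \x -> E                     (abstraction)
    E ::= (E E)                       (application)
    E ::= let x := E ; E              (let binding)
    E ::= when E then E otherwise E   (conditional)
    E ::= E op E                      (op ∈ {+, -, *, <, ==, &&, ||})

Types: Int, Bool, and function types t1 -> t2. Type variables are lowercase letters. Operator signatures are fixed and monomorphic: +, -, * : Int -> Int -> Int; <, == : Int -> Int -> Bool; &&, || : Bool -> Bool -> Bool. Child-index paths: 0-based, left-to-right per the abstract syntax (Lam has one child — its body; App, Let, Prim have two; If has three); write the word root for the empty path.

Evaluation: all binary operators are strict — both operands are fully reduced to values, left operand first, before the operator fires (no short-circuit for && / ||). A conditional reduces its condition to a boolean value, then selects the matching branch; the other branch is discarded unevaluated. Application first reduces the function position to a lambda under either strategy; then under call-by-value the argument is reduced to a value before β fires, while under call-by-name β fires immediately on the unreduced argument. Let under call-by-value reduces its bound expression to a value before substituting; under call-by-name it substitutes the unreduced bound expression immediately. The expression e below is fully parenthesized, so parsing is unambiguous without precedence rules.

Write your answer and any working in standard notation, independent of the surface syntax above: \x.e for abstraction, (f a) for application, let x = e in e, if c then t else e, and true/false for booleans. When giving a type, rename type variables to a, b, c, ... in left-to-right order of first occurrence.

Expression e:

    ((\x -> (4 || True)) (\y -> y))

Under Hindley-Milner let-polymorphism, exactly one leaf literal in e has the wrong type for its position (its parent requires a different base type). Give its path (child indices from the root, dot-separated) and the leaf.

Answer: 0.0.0 : 4

Derivation:
  unify Int ~ Bool
  FAIL: mismatch Int ~ Bool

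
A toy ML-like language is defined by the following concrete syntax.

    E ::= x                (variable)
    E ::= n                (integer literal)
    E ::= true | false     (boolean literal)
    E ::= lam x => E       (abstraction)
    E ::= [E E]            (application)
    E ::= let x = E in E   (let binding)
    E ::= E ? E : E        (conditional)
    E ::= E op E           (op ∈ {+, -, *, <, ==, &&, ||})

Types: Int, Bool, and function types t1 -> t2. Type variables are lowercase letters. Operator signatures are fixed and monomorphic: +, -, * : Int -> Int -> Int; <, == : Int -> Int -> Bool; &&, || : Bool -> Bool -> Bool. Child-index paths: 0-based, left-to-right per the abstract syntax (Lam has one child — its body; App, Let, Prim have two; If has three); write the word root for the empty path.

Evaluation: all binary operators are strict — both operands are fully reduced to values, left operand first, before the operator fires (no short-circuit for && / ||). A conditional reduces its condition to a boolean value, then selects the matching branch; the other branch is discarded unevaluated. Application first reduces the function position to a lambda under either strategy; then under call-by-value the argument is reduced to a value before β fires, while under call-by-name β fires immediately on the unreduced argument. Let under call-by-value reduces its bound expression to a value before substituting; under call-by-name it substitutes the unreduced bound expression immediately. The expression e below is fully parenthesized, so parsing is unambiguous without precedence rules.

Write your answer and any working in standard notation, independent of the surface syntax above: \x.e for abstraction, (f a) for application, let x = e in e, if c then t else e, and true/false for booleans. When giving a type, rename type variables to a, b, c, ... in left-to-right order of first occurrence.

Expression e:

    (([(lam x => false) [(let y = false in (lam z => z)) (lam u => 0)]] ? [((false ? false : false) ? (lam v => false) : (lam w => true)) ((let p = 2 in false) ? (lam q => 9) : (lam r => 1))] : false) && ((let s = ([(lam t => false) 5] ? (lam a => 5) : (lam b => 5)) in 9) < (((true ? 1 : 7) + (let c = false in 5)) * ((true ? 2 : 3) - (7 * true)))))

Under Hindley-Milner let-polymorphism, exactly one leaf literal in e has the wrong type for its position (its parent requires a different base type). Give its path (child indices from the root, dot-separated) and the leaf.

Trace:
\x._ : a -> Bool
let y : Bool
z : b
\z._ : b -> b
\u._ : c -> Int
  unify b -> b ~ (c -> Int) -> d
  unify b ~ c -> Int
  unify c -> Int ~ d
_ _ : c -> Int
  unify a -> Bool ~ (c -> Int) -> e
  unify a ~ c -> Int
  unify Bool ~ e
_ _ : Bool
  unify Bool ~ Bool
  unify Bool ~ Bool
  unify Bool ~ Bool
  unify Bool ~ Bool
\v._ : f -> Bool
\w._ : g -> Bool
  unify f -> Bool ~ g -> Bool
  unify f ~ g
  unify Bool ~ Bool
let p : Int
  unify Bool ~ Bool
\q._ : h -> Int
\r._ : i -> Int
  unify h -> Int ~ i -> Int
  unify h ~ i
  unify Int ~ Int
  unify g -> Bool ~ (i -> Int) -> j
  unify g ~ i -> Int
  unify Bool ~ j
_ _ : Bool
  unify Bool ~ Bool
  unify Bool ~ Bool
\t._ : k -> Bool
  unify k -> Bool ~ Int -> l
  unify k ~ Int
  unify Bool ~ l
_ _ : Bool
  unify Bool ~ Bool
\a._ : m -> Int
\b._ : n -> Int
  unify m -> Int ~ n -> Int
  unify m ~ n
  unify Int ~ Int
let s : forall. n -> Int
  unify Int ~ Int
  unify Bool ~ Bool
  unify Int ~ Int
  unify Int ~ Int
let c : Bool
  unify Int ~ Int
  unify Int ~ Int
  unify Bool ~ Bool
  unify Int ~ Int
  unify Int ~ Int
  unify Int ~ Int
  unify Bool ~ Int
  FAIL: mismatch Bool ~ Int

Answer: 1.1.1.1.1 : true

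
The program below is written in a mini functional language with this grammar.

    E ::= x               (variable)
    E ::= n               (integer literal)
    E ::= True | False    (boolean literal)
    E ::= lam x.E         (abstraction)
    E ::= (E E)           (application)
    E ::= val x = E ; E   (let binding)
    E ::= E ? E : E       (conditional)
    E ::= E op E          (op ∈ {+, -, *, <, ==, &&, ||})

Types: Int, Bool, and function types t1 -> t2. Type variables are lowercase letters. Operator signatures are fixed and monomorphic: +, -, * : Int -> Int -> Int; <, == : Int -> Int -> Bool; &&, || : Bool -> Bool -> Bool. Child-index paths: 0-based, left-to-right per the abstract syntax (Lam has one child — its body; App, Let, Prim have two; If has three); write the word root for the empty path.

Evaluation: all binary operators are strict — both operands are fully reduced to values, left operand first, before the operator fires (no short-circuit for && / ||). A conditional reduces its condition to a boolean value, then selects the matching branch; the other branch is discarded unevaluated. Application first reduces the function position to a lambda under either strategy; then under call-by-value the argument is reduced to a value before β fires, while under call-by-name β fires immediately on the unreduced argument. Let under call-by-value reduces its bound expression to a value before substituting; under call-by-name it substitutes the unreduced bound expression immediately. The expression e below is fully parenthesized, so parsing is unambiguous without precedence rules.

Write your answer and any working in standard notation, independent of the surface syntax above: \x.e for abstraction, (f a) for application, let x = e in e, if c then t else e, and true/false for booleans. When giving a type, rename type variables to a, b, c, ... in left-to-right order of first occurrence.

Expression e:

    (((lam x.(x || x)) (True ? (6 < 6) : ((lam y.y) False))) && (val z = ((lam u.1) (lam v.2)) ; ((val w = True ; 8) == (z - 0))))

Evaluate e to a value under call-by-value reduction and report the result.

Answer: false

Working:
step 0: (((\x.(x || x)) (if true then (6 < 6) else ((\y.y) false))) && (let z = ((\u.1) (\v.2)) in ((let w = true in 8) == (z - 0))))
step 1: [if@0.1] (((\x.(x || x)) (6 < 6)) && (let z = ((\u.1) (\v.2)) in ((let w = true in 8) == (z - 0))))
step 2: [delta@0.1] (((\x.(x || x)) false) && (let z = ((\u.1) (\v.2)) in ((let w = true in 8) == (z - 0))))
step 3: [beta@0] ((false || false) && (let z = ((\u.1) (\v.2)) in ((let w = true in 8) == (z - 0))))
step 4: [delta@0] (false && (let z = ((\u.1) (\v.2)) in ((let w = true in 8) == (z - 0))))
step 5: [beta@1.0] (false && (let z = 1 in ((let w = true in 8) == (z - 0))))
step 6: [let@1] (false && ((let w = true in 8) == (1 - 0)))
step 7: [let@1.0] (false && (8 == (1 - 0)))
step 8: [delta@1.1] (false && (8 == 1))
step 9: [delta@1] (false && false)
step 10: [delta@root] false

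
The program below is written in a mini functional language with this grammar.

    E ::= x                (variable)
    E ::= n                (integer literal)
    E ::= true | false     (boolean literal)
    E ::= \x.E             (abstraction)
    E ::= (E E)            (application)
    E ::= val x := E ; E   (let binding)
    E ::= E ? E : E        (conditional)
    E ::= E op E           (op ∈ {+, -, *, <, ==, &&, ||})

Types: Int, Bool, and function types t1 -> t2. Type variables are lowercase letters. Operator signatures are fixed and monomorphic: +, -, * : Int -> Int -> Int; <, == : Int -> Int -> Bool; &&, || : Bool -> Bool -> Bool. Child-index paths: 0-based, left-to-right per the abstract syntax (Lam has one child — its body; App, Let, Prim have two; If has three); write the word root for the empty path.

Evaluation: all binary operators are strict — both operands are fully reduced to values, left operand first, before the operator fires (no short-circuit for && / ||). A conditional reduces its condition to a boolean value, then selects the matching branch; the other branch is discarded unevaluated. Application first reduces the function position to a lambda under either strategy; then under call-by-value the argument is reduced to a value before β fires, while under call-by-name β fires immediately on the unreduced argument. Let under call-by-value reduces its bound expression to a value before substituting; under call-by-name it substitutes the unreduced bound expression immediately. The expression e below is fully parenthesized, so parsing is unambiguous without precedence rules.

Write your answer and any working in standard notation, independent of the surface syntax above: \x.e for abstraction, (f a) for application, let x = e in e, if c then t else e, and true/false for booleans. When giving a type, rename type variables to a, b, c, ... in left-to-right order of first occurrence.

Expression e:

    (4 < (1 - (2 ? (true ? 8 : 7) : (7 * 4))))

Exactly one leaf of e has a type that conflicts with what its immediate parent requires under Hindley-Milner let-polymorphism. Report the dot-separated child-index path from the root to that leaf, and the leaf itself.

Working:
  unify Int ~ Int
  unify Int ~ Int
  unify Int ~ Bool
  FAIL: mismatch Int ~ Bool

Answer: 1.1.0 : 2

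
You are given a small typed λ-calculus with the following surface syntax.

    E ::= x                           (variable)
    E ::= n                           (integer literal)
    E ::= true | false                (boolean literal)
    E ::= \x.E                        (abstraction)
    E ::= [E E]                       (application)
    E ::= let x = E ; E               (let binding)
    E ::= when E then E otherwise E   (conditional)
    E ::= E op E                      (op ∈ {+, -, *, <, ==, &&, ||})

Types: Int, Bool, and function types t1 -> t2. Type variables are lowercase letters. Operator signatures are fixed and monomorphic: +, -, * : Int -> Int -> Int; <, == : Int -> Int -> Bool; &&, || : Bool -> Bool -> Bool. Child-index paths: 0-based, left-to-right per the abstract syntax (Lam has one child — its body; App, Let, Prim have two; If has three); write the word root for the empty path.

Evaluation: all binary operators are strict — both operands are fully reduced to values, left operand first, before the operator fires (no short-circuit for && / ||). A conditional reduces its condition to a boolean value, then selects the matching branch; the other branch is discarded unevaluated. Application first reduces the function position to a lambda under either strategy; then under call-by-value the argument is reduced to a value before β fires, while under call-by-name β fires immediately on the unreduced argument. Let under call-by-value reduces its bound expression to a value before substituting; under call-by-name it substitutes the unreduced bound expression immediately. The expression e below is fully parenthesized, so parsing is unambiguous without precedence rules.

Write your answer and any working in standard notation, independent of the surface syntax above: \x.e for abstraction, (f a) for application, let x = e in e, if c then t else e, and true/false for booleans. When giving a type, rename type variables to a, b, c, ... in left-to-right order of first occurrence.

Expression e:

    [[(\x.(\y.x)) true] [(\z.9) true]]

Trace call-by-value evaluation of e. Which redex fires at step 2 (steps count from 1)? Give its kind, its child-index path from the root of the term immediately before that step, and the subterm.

Answer: beta at 1 : ((\z.9) true)

Trace:
step 0: (((\x.(\y.x)) true) ((\z.9) true))
step 1: [beta@0] ((\y.true) ((\z.9) true))
step 2: [beta@1] ((\y.true) 9)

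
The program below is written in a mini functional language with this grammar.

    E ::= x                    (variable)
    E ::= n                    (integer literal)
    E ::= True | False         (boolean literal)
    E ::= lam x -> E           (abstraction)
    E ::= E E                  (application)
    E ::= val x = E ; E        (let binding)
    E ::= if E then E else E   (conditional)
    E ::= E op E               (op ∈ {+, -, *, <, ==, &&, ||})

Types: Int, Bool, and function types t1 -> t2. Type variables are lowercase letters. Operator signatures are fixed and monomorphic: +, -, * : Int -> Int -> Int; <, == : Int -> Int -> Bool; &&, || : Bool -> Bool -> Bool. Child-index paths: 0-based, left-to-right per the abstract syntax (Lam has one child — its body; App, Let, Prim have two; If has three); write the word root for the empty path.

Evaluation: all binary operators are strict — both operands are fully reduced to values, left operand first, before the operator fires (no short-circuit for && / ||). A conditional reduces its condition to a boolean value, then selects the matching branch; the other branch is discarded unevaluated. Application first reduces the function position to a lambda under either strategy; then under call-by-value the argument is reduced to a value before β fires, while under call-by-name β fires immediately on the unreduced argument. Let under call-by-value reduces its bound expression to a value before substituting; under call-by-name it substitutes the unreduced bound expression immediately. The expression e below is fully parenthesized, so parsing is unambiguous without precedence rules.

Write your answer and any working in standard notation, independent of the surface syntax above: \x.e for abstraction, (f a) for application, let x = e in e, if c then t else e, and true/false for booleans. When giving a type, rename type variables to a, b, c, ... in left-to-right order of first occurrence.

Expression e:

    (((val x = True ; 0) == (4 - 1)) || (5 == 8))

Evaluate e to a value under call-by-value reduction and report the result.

Derivation:
step 0: (((let x = true in 0) == (4 - 1)) || (5 == 8))
step 1: [let@0.0] ((0 == (4 - 1)) || (5 == 8))
step 2: [delta@0.1] ((0 == 3) || (5 == 8))
step 3: [delta@0] (false || (5 == 8))
step 4: [delta@1] (false || false)
step 5: [delta@root] false

Answer: false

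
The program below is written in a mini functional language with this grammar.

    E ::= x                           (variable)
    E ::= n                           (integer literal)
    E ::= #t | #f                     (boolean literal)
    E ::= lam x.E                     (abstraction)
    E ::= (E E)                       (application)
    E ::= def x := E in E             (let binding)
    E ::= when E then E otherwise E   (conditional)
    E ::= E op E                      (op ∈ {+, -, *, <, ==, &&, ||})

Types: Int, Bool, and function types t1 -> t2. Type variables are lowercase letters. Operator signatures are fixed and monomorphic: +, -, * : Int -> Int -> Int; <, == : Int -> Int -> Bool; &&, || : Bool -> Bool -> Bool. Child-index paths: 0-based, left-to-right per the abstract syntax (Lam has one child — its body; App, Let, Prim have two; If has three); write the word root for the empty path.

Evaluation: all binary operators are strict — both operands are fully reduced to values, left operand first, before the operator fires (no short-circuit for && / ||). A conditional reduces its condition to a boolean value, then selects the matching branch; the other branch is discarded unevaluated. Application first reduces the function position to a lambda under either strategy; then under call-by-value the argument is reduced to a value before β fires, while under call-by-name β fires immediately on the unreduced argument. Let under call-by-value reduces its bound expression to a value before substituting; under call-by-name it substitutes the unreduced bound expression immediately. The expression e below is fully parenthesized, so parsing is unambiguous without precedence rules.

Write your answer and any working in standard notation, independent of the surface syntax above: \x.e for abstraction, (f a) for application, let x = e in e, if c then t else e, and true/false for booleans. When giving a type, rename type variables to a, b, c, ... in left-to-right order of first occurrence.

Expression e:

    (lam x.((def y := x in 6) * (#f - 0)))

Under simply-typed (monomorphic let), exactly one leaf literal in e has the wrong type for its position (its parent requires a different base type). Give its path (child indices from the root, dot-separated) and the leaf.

Working:
x : a
let y : a
  unify Int ~ Int
  unify Bool ~ Int
  FAIL: mismatch Bool ~ Int

Answer: 0.1.0 : false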